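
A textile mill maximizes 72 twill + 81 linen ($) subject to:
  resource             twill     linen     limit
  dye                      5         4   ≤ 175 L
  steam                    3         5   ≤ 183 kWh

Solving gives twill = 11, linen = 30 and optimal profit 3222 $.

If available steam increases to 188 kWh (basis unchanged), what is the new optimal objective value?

Both dye and steam are binding at x*.
From A_Bᵀ y = c: 5·y_dye + 3·y_steam = 72; 4·y_dye + 5·y_steam = 81.
This yields shadow prices y_dye = 9, y_steam = 9.
Δz = y_steam·Δb = 9 × (5) = 45, so new z* = 3222 + 45 = 3267.

3267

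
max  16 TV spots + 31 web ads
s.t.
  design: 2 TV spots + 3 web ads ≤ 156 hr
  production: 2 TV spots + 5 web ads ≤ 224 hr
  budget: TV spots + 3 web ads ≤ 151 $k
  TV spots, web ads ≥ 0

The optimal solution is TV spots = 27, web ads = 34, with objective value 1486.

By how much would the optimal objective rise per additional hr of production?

3.5

Check each constraint at x*: design 156/156 (tight); production 224/224 (tight); budget 129/151 (slack 22).
Slack constraints have shadow price 0 (complementary slackness).
The binding rows give the dual system: 2·y_design + 2·y_production = 16 and 3·y_design + 5·y_production = 31.
This yields shadow prices y_design = 4.5, y_production = 3.5.
Shadow price of production = 3.5.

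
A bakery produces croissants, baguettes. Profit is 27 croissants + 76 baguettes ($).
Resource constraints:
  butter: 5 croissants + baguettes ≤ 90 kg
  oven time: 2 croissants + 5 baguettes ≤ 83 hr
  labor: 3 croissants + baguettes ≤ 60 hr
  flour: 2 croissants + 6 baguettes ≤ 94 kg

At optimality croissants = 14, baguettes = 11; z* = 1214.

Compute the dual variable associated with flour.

8.5

At the optimum: butter uses 81 of 90 (slack = 9); oven time uses 83 of 83 (binding); labor uses 53 of 60 (slack = 7); flour uses 94 of 94 (binding).
By complementary slackness, y = 0 for the non-binding constraints.
From A_Bᵀ y = c: 2·y_oven time + 2·y_flour = 27; 5·y_oven time + 6·y_flour = 76.
This yields shadow prices y_oven time = 5, y_flour = 8.5.
Shadow price of flour = 8.5.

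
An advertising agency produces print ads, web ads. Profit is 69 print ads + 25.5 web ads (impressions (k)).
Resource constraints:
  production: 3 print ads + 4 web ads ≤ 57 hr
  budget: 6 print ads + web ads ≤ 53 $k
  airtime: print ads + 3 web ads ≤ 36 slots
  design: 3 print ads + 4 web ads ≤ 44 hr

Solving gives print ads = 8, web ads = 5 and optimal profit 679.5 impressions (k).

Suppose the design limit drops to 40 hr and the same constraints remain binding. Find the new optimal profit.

663.5

Binding: budget and design. Non-binding: production (13 unused), airtime (13 unused).
By complementary slackness, y = 0 for the non-binding constraints.
Dual feasibility on the basic columns requires 6·y_budget + 3·y_design = 69, 1·y_budget + 4·y_design = 25.5.
This yields shadow prices y_budget = 9.5, y_design = 4.
Δz = y_design·Δb = 4 × (-4) = -16, so new z* = 679.5 − 16 = 663.5.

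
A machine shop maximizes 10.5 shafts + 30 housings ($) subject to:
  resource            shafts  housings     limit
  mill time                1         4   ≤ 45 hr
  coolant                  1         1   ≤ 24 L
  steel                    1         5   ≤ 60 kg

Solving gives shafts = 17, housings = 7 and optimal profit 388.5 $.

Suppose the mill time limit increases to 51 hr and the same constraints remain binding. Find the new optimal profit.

427.5

At the optimum: mill time uses 45 of 45 (binding); coolant uses 24 of 24 (binding); steel uses 52 of 60 (slack = 8).
Slack constraints have shadow price 0 (complementary slackness).
From A_Bᵀ y = c: 1·y_mill time + 1·y_coolant = 10.5; 4·y_mill time + 1·y_coolant = 30.
Solving: y_mill time = 6.5, y_coolant = 4.
Δz = y_mill time·Δb = 6.5 × (6) = 39, so new z* = 388.5 + 39 = 427.5.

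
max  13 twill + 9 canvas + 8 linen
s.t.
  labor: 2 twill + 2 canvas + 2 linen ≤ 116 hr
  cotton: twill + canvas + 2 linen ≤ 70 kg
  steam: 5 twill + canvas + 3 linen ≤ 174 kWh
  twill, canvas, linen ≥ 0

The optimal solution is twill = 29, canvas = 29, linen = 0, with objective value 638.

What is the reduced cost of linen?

Check each constraint at x*: labor 116/116 (tight); cotton 58/70 (slack 12); steam 174/174 (tight).
Since cotton is not tight, its dual is 0.
The binding rows give the dual system: 2·y_labor + 5·y_steam = 13 and 2·y_labor + 1·y_steam = 9.
→ y_labor = 4 and y_steam = 1.
Reduced cost of linen: c₃ − yᵀa₃ = 8 − (4·2 + 1·3) = 8 − 11 = -3.

-3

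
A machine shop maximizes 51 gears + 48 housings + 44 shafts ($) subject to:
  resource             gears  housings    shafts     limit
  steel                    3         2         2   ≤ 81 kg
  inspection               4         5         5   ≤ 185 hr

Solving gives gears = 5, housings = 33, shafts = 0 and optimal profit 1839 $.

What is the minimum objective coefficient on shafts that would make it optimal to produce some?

48

Both steel and inspection are binding at x*.
From A_Bᵀ y = c: 3·y_steel + 4·y_inspection = 51; 2·y_steel + 5·y_inspection = 48.
This yields shadow prices y_steel = 9, y_inspection = 6.
shafts enters the basis when its profit ≥ yᵀa₃ = 9·2 + 6·5 = 48.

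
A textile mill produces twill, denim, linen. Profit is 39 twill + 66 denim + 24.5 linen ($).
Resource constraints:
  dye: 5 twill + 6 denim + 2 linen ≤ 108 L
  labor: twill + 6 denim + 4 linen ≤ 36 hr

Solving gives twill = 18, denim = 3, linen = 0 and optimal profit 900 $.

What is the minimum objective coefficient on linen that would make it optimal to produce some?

30

At the optimum: dye uses 108 of 108 (binding); labor uses 36 of 36 (binding).
From A_Bᵀ y = c: 5·y_dye + 1·y_labor = 39; 6·y_dye + 6·y_labor = 66.
This yields shadow prices y_dye = 7, y_labor = 4.
linen enters the basis when its profit ≥ yᵀa₃ = 7·2 + 4·4 = 30.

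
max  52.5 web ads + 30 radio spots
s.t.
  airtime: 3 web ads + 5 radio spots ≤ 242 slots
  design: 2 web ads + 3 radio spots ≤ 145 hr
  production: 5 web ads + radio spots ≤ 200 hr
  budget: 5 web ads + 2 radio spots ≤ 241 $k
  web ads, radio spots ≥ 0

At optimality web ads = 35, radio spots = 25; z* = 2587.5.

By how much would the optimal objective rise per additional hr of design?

7.5

Check each constraint at x*: airtime 230/242 (slack 12); design 145/145 (tight); production 200/200 (tight); budget 225/241 (slack 16).
By complementary slackness, y = 0 for the non-binding constraints.
Dual feasibility on the basic columns requires 2·y_design + 5·y_production = 52.5, 3·y_design + 1·y_production = 30.
This yields shadow prices y_design = 7.5, y_production = 7.5.
Shadow price of design = 7.5.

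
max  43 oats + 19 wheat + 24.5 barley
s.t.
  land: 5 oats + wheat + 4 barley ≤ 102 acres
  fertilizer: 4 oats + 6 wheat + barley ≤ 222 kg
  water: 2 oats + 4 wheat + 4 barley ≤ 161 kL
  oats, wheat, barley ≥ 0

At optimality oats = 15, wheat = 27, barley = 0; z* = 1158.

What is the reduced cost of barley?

-5.5

Binding: land and fertilizer. Non-binding: water (23 unused).
By complementary slackness, y = 0 for the non-binding constraint.
The binding rows give the dual system: 5·y_land + 4·y_fertilizer = 43 and 1·y_land + 6·y_fertilizer = 19.
This yields shadow prices y_land = 7, y_fertilizer = 2.
Reduced cost of barley: c₃ − yᵀa₃ = 24.5 − (7·4 + 2·1) = 24.5 − 30 = -5.5.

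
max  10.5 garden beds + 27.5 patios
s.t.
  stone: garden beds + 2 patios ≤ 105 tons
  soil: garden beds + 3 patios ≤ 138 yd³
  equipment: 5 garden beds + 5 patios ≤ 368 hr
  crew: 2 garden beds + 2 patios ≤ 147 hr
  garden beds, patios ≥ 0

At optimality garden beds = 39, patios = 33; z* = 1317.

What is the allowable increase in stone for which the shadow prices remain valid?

0.75

Binding constraints: stone, soil. The basis is B = [[1,2],[1,3]] with det 1.
Per unit increase in stone, x* moves by d = (3, -1).
The basis stays optimal until crew becomes binding; allowable increase = 0.75 tons.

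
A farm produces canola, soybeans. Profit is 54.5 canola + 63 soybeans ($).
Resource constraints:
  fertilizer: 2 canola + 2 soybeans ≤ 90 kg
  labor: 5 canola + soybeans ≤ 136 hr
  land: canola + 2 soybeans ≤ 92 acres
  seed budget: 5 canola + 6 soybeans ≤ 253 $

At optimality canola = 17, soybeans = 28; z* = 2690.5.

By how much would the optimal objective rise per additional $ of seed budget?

Check each constraint at x*: fertilizer 90/90 (tight); labor 113/136 (slack 23); land 73/92 (slack 19); seed budget 253/253 (tight).
By complementary slackness, y = 0 for the non-binding constraints.
The binding rows give the dual system: 2·y_fertilizer + 5·y_seed budget = 54.5 and 2·y_fertilizer + 6·y_seed budget = 63.
This yields shadow prices y_fertilizer = 6, y_seed budget = 8.5.
Shadow price of seed budget = 8.5.

8.5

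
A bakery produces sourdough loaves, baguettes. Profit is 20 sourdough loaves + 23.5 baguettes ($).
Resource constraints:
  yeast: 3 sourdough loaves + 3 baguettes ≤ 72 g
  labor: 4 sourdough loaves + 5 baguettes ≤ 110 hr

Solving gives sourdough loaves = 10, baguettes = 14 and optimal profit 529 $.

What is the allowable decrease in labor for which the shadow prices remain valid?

14

Binding constraints: yeast, labor. The basis is B = [[3,3],[4,5]] with det 3.
Per unit decrease in labor, x* moves by d = (1, -1).
The basis stays optimal until baguettes reaches 0; allowable decrease = 14 hr.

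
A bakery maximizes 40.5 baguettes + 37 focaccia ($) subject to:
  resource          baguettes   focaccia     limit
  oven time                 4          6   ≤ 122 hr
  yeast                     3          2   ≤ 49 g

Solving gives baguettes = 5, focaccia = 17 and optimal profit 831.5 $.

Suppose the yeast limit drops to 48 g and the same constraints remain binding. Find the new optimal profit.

822

Both oven time and yeast are binding at x*.
Dual feasibility on the basic columns requires 4·y_oven time + 3·y_yeast = 40.5, 6·y_oven time + 2·y_yeast = 37.
Solving: y_oven time = 3, y_yeast = 9.5.
Δz = y_yeast·Δb = 9.5 × (-1) = -9.5, so new z* = 831.5 − 9.5 = 822.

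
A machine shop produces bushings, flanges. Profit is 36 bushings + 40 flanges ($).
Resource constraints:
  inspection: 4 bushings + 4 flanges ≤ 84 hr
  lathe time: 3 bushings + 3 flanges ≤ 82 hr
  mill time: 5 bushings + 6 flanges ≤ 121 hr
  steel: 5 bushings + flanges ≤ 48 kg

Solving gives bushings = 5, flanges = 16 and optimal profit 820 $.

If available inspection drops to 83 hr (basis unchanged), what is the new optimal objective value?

At the optimum: inspection uses 84 of 84 (binding); lathe time uses 63 of 82 (slack = 19); mill time uses 121 of 121 (binding); steel uses 41 of 48 (slack = 7).
Since lathe time, steel are not tight, their duals are 0.
Dual feasibility on the basic columns requires 4·y_inspection + 5·y_mill time = 36, 4·y_inspection + 6·y_mill time = 40.
Solving: y_inspection = 4, y_mill time = 4.
Δz = y_inspection·Δb = 4 × (-1) = -4, so new z* = 820 − 4 = 816.

816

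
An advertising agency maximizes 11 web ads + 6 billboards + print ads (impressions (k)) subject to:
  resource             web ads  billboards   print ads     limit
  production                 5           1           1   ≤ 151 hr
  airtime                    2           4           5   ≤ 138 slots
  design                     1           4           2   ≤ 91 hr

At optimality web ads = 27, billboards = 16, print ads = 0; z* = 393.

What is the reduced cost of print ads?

-3

Check each constraint at x*: production 151/151 (tight); airtime 118/138 (slack 20); design 91/91 (tight).
Since airtime is not tight, its dual is 0.
Dual feasibility on the basic columns requires 5·y_production + 1·y_design = 11, 1·y_production + 4·y_design = 6.
→ y_production = 2 and y_design = 1.
Reduced cost of print ads: c₃ − yᵀa₃ = 1 − (2·1 + 1·2) = 1 − 4 = -3.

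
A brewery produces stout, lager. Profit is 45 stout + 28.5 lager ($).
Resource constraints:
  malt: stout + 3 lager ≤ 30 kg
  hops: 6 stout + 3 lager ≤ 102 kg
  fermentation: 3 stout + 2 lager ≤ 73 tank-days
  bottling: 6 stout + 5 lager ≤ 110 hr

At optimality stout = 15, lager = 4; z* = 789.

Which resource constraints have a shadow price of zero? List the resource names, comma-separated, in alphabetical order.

fermentation, malt

malt: 27/30 (slack 3)
hops: 102/102 (binding)
fermentation: 53/73 (slack 20)
bottling: 110/110 (binding)
By complementary slackness, a constraint with positive slack has shadow price 0 → fermentation, malt.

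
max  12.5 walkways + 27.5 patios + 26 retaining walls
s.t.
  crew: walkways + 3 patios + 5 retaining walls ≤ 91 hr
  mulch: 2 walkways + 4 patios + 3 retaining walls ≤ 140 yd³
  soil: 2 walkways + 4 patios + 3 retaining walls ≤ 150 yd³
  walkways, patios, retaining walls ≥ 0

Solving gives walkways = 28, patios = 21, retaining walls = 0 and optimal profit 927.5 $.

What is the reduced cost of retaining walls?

-1.5

Binding: crew and mulch. Non-binding: soil (10 unused).
Since soil is not tight, its dual is 0.
Dual feasibility on the basic columns requires 1·y_crew + 2·y_mulch = 12.5, 3·y_crew + 4·y_mulch = 27.5.
This yields shadow prices y_crew = 2.5, y_mulch = 5.
Reduced cost of retaining walls: c₃ − yᵀa₃ = 26 − (2.5·5 + 5·3) = 26 − 27.5 = -1.5.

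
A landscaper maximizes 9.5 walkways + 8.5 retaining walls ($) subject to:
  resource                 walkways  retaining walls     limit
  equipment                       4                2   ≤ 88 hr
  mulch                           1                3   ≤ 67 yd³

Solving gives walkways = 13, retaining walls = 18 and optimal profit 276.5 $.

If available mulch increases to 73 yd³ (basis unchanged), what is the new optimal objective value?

Both equipment and mulch are binding at x*.
From A_Bᵀ y = c: 4·y_equipment + 1·y_mulch = 9.5; 2·y_equipment + 3·y_mulch = 8.5.
Solving: y_equipment = 2, y_mulch = 1.5.
Δz = y_mulch·Δb = 1.5 × (6) = 9, so new z* = 276.5 + 9 = 285.5.

285.5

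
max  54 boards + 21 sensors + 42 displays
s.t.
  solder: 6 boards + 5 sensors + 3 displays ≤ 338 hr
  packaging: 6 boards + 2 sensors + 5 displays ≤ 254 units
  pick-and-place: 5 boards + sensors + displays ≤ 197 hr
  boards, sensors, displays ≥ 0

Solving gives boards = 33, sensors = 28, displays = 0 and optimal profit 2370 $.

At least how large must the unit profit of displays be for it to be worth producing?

Binding: solder and packaging. Non-binding: pick-and-place (4 unused).
Since pick-and-place is not tight, its dual is 0.
Dual feasibility on the basic columns requires 6·y_solder + 6·y_packaging = 54, 5·y_solder + 2·y_packaging = 21.
→ y_solder = 1 and y_packaging = 8.
displays enters the basis when its profit ≥ yᵀa₃ = 1·3 + 8·5 = 43.

43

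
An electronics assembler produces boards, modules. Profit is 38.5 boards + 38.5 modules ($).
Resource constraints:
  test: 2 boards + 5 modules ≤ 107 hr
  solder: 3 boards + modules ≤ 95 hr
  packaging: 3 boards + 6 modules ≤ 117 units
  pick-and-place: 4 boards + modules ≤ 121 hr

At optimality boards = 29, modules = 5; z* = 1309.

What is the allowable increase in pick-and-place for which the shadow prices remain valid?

4.2

Binding constraints: packaging, pick-and-place. The basis is B = [[3,6],[4,1]] with det -21.
Per unit increase in pick-and-place, x* moves by d = (0.2857, -0.1429).
The basis stays optimal until solder becomes binding; allowable increase = 4.2 hr.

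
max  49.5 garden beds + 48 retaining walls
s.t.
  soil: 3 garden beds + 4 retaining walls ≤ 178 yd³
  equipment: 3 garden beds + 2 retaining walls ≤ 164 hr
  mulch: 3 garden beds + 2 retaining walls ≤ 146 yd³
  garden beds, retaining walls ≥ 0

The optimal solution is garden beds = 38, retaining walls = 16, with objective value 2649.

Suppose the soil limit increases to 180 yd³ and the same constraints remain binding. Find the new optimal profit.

2664

Check each constraint at x*: soil 178/178 (tight); equipment 146/164 (slack 18); mulch 146/146 (tight).
Since equipment is not tight, its dual is 0.
The binding rows give the dual system: 3·y_soil + 3·y_mulch = 49.5 and 4·y_soil + 2·y_mulch = 48.
Solving: y_soil = 7.5, y_mulch = 9.
Δz = y_soil·Δb = 7.5 × (2) = 15, so new z* = 2649 + 15 = 2664.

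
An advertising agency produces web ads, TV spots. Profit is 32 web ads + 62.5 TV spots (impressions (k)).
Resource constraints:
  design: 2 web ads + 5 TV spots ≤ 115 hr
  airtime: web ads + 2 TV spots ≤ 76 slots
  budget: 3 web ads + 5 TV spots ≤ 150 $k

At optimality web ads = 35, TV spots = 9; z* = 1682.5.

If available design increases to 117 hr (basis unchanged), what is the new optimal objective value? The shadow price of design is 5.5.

1693.5

Δb = 2, so new z* = 1682.5 + (5.5)·(2) = 1682.5 + 11 = 1693.5.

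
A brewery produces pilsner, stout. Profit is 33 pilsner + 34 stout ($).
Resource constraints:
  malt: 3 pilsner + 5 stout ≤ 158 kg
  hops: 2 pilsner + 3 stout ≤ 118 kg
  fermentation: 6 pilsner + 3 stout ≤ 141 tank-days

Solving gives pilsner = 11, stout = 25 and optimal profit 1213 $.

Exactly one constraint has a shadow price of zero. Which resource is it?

malt: 158/158 (binding)
hops: 97/118 (slack 21)
fermentation: 141/141 (binding)
By complementary slackness, a constraint with positive slack has shadow price 0 → hops.

hops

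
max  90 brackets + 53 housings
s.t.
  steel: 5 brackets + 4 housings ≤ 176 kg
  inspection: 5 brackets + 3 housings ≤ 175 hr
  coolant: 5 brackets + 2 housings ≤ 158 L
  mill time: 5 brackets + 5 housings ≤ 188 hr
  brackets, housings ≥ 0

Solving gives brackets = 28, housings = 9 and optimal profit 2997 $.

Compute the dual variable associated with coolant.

9.5

Binding: steel and coolant. Non-binding: inspection (8 unused), mill time (3 unused).
Since inspection, mill time are not tight, their duals are 0.
Dual feasibility on the basic columns requires 5·y_steel + 5·y_coolant = 90, 4·y_steel + 2·y_coolant = 53.
→ y_steel = 8.5 and y_coolant = 9.5.
Shadow price of coolant = 9.5.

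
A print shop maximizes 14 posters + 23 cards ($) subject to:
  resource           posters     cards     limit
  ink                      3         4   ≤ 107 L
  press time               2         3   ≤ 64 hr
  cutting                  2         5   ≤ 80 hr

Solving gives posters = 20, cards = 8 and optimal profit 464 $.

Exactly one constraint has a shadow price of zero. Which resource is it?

ink: 92/107 (slack 15)
press time: 64/64 (binding)
cutting: 80/80 (binding)
By complementary slackness, a constraint with positive slack has shadow price 0 → ink.

ink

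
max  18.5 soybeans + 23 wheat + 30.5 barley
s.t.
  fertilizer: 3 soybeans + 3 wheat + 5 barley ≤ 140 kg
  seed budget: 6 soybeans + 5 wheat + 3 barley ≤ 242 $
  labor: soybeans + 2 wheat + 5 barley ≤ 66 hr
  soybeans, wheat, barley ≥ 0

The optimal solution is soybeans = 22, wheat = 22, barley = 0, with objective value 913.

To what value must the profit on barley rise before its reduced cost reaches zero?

At the optimum: fertilizer uses 132 of 140 (slack = 8); seed budget uses 242 of 242 (binding); labor uses 66 of 66 (binding).
Slack constraints have shadow price 0 (complementary slackness).
The binding rows give the dual system: 6·y_seed budget + 1·y_labor = 18.5 and 5·y_seed budget + 2·y_labor = 23.
This yields shadow prices y_seed budget = 2, y_labor = 6.5.
barley enters the basis when its profit ≥ yᵀa₃ = 2·3 + 6.5·5 = 38.5.

38.5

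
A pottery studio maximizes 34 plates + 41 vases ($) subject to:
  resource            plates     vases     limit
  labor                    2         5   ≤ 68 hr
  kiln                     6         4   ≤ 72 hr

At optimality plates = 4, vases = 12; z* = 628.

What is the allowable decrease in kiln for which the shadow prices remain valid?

Binding constraints: labor, kiln. The basis is B = [[2,5],[6,4]] with det -22.
Per unit decrease in kiln, x* moves by d = (-0.2273, 0.0909).
The basis stays optimal until plates reaches 0; allowable decrease = 17.6 hr.

17.6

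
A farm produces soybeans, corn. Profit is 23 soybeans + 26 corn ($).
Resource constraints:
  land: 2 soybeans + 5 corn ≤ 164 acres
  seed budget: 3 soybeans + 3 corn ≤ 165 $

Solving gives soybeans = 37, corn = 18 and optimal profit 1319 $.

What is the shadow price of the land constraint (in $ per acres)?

At the optimum: land uses 164 of 164 (binding); seed budget uses 165 of 165 (binding).
Dual feasibility on the basic columns requires 2·y_land + 3·y_seed budget = 23, 5·y_land + 3·y_seed budget = 26.
This yields shadow prices y_land = 1, y_seed budget = 7.
Shadow price of land = 1.

1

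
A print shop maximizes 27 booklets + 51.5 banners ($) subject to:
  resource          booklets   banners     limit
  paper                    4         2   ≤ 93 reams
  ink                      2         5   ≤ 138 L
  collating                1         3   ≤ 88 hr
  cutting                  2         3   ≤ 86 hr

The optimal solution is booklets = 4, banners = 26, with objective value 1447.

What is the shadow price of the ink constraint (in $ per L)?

Binding: ink and cutting. Non-binding: paper (25 unused), collating (6 unused).
Since paper, collating are not tight, their duals are 0.
The binding rows give the dual system: 2·y_ink + 2·y_cutting = 27 and 5·y_ink + 3·y_cutting = 51.5.
→ y_ink = 5.5 and y_cutting = 8.
Shadow price of ink = 5.5.

5.5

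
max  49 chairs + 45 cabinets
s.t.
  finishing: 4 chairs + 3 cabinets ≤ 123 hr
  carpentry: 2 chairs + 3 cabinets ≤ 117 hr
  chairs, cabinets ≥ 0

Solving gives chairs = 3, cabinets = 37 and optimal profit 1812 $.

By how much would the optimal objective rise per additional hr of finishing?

9.5

Check each constraint at x*: finishing 123/123 (tight); carpentry 117/117 (tight).
Dual feasibility on the basic columns requires 4·y_finishing + 2·y_carpentry = 49, 3·y_finishing + 3·y_carpentry = 45.
→ y_finishing = 9.5 and y_carpentry = 5.5.
Shadow price of finishing = 9.5.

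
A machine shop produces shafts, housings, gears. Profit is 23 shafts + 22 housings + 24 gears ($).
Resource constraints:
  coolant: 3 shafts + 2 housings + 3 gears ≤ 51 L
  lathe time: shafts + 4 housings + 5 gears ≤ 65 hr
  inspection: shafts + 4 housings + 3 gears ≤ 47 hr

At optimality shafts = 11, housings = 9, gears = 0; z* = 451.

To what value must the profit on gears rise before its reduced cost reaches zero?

27

Binding: coolant and inspection. Non-binding: lathe time (18 unused).
Slack constraints have shadow price 0 (complementary slackness).
Dual feasibility on the basic columns requires 3·y_coolant + 1·y_inspection = 23, 2·y_coolant + 4·y_inspection = 22.
Solving: y_coolant = 7, y_inspection = 2.
gears enters the basis when its profit ≥ yᵀa₃ = 7·3 + 2·3 = 27.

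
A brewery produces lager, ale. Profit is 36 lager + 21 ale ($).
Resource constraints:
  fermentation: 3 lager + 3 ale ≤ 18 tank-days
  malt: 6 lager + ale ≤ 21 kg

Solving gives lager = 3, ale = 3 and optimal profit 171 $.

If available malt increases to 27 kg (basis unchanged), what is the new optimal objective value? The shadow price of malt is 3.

Δb = 6, so new z* = 171 + (3)·(6) = 171 + 18 = 189.

189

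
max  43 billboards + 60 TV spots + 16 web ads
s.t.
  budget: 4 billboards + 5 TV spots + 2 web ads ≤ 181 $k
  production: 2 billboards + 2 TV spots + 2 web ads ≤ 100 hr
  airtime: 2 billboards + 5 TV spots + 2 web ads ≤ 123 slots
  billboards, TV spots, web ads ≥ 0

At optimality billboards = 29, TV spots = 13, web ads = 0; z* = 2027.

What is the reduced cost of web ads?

Check each constraint at x*: budget 181/181 (tight); production 84/100 (slack 16); airtime 123/123 (tight).
By complementary slackness, y = 0 for the non-binding constraint.
The binding rows give the dual system: 4·y_budget + 2·y_airtime = 43 and 5·y_budget + 5·y_airtime = 60.
This yields shadow prices y_budget = 9.5, y_airtime = 2.5.
Reduced cost of web ads: c₃ − yᵀa₃ = 16 − (9.5·2 + 2.5·2) = 16 − 24 = -8.

-8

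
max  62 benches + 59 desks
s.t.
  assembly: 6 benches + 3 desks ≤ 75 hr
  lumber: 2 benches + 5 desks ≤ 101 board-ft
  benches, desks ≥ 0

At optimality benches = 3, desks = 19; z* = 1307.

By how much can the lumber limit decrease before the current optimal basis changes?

76

Binding constraints: assembly, lumber. The basis is B = [[6,3],[2,5]] with det 24.
Per unit decrease in lumber, x* moves by d = (0.125, -0.25).
The basis stays optimal until desks reaches 0; allowable decrease = 76 board-ft.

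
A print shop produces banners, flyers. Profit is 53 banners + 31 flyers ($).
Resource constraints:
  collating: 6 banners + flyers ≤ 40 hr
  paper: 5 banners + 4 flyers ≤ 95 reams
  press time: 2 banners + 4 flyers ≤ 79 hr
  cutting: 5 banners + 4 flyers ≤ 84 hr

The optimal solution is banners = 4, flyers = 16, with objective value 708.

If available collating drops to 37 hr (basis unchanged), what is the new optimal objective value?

Check each constraint at x*: collating 40/40 (tight); paper 84/95 (slack 11); press time 72/79 (slack 7); cutting 84/84 (tight).
By complementary slackness, y = 0 for the non-binding constraints.
From A_Bᵀ y = c: 6·y_collating + 5·y_cutting = 53; 1·y_collating + 4·y_cutting = 31.
→ y_collating = 3 and y_cutting = 7.
Δz = y_collating·Δb = 3 × (-3) = -9, so new z* = 708 − 9 = 699.

699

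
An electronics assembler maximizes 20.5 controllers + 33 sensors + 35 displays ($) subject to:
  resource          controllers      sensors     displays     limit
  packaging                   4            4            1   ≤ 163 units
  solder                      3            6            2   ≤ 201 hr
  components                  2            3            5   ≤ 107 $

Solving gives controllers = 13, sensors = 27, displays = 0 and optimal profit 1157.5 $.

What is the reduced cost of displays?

-8

At the optimum: packaging uses 160 of 163 (slack = 3); solder uses 201 of 201 (binding); components uses 107 of 107 (binding).
Slack constraints have shadow price 0 (complementary slackness).
The binding rows give the dual system: 3·y_solder + 2·y_components = 20.5 and 6·y_solder + 3·y_components = 33.
Solving: y_solder = 1.5, y_components = 8.
Reduced cost of displays: c₃ − yᵀa₃ = 35 − (1.5·2 + 8·5) = 35 − 43 = -8.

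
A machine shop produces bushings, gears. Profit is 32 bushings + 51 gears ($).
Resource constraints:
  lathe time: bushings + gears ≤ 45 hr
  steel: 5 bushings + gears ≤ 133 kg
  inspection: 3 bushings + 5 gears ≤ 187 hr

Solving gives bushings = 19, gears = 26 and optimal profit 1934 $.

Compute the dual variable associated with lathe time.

3.5

Binding: lathe time and inspection. Non-binding: steel (12 unused).
Slack constraints have shadow price 0 (complementary slackness).
The binding rows give the dual system: 1·y_lathe time + 3·y_inspection = 32 and 1·y_lathe time + 5·y_inspection = 51.
This yields shadow prices y_lathe time = 3.5, y_inspection = 9.5.
Shadow price of lathe time = 3.5.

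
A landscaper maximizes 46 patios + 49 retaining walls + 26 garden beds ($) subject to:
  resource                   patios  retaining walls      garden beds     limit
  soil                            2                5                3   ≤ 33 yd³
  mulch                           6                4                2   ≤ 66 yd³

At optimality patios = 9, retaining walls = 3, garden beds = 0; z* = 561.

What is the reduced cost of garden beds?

-1

At the optimum: soil uses 33 of 33 (binding); mulch uses 66 of 66 (binding).
The binding rows give the dual system: 2·y_soil + 6·y_mulch = 46 and 5·y_soil + 4·y_mulch = 49.
This yields shadow prices y_soil = 5, y_mulch = 6.
Reduced cost of garden beds: c₃ − yᵀa₃ = 26 − (5·3 + 6·2) = 26 − 27 = -1.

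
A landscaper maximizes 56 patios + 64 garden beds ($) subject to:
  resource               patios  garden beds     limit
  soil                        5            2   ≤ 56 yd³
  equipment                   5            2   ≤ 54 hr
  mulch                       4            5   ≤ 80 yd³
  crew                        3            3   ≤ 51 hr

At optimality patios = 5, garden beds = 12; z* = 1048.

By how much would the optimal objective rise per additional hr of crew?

8

Binding: mulch and crew. Non-binding: soil (7 unused), equipment (5 unused).
By complementary slackness, y = 0 for the non-binding constraints.
The binding rows give the dual system: 4·y_mulch + 3·y_crew = 56 and 5·y_mulch + 3·y_crew = 64.
This yields shadow prices y_mulch = 8, y_crew = 8.
Shadow price of crew = 8.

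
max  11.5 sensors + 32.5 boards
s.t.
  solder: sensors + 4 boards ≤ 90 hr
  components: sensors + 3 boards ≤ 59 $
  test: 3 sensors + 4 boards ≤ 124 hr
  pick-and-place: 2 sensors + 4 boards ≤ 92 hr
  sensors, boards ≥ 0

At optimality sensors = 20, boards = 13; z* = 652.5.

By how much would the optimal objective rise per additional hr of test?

0

At the optimum: solder uses 72 of 90 (slack = 18); components uses 59 of 59 (binding); test uses 112 of 124 (slack = 12); pick-and-place uses 92 of 92 (binding).
Since solder, test are not tight, their duals are 0.
From A_Bᵀ y = c: 1·y_components + 2·y_pick-and-place = 11.5; 3·y_components + 4·y_pick-and-place = 32.5.
This yields shadow prices y_components = 9.5, y_pick-and-place = 1.
Shadow price of test = 0.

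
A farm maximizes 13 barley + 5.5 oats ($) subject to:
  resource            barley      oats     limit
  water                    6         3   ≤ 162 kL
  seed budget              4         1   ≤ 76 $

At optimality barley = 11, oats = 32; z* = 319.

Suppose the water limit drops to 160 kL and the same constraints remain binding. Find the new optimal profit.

Check each constraint at x*: water 162/162 (tight); seed budget 76/76 (tight).
Dual feasibility on the basic columns requires 6·y_water + 4·y_seed budget = 13, 3·y_water + 1·y_seed budget = 5.5.
Solving: y_water = 1.5, y_seed budget = 1.
Δz = y_water·Δb = 1.5 × (-2) = -3, so new z* = 319 − 3 = 316.

316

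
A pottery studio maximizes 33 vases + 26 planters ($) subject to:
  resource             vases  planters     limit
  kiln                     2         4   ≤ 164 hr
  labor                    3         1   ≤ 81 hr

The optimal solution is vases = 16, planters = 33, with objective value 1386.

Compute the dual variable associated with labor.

8

Check each constraint at x*: kiln 164/164 (tight); labor 81/81 (tight).
From A_Bᵀ y = c: 2·y_kiln + 3·y_labor = 33; 4·y_kiln + 1·y_labor = 26.
→ y_kiln = 4.5 and y_labor = 8.
Shadow price of labor = 8.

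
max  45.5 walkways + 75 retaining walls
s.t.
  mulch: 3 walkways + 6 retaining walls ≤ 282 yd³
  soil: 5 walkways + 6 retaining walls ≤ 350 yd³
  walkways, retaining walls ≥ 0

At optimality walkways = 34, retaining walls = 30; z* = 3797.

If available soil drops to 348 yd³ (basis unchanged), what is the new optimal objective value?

3789

Both mulch and soil are binding at x*.
Dual feasibility on the basic columns requires 3·y_mulch + 5·y_soil = 45.5, 6·y_mulch + 6·y_soil = 75.
This yields shadow prices y_mulch = 8.5, y_soil = 4.
Δz = y_soil·Δb = 4 × (-2) = -8, so new z* = 3797 − 8 = 3789.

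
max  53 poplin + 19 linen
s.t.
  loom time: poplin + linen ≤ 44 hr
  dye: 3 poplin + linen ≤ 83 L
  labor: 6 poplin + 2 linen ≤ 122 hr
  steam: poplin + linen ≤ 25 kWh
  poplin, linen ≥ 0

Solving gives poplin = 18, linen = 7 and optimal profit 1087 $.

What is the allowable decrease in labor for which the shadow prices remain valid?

Binding constraints: labor, steam. The basis is B = [[6,2],[1,1]] with det 4.
Per unit decrease in labor, x* moves by d = (-0.25, 0.25).
The basis stays optimal until poplin reaches 0; allowable decrease = 72 hr.

72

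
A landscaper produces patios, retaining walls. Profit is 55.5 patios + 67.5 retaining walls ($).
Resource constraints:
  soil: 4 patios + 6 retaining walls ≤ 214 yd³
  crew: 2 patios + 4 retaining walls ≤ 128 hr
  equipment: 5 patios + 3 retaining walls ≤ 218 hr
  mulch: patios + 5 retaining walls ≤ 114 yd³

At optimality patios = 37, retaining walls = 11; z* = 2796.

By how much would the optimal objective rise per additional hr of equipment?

Binding: soil and equipment. Non-binding: crew (10 unused), mulch (22 unused).
By complementary slackness, y = 0 for the non-binding constraints.
Dual feasibility on the basic columns requires 4·y_soil + 5·y_equipment = 55.5, 6·y_soil + 3·y_equipment = 67.5.
→ y_soil = 9.5 and y_equipment = 3.5.
Shadow price of equipment = 3.5.

3.5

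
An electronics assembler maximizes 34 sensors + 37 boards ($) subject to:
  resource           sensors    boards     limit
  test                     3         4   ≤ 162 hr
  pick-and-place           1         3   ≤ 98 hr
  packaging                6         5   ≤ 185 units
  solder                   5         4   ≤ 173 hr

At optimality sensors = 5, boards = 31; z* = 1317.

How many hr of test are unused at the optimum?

test used = 3·5 + 4·31 = 139; slack = 162 − 139 = 23.

23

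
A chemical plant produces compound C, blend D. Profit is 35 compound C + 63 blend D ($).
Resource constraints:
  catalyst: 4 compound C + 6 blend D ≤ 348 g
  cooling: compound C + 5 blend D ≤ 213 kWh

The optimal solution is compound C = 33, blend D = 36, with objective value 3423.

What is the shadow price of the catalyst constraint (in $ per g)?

8

At the optimum: catalyst uses 348 of 348 (binding); cooling uses 213 of 213 (binding).
Dual feasibility on the basic columns requires 4·y_catalyst + 1·y_cooling = 35, 6·y_catalyst + 5·y_cooling = 63.
→ y_catalyst = 8 and y_cooling = 3.
Shadow price of catalyst = 8.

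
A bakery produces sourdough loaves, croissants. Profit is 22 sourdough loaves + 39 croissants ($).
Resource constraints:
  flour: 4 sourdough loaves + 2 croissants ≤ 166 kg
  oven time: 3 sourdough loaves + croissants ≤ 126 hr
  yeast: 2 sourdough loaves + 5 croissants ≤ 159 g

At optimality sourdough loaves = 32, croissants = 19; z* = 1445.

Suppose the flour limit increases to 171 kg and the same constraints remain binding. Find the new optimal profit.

Check each constraint at x*: flour 166/166 (tight); oven time 115/126 (slack 11); yeast 159/159 (tight).
Since oven time is not tight, its dual is 0.
From A_Bᵀ y = c: 4·y_flour + 2·y_yeast = 22; 2·y_flour + 5·y_yeast = 39.
This yields shadow prices y_flour = 2, y_yeast = 7.
Δz = y_flour·Δb = 2 × (5) = 10, so new z* = 1445 + 10 = 1455.

1455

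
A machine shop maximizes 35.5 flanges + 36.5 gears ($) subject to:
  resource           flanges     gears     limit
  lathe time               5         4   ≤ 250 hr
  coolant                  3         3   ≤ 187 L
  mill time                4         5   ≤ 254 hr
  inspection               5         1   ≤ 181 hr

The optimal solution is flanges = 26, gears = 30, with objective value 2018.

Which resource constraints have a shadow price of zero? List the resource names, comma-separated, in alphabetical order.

coolant, inspection

lathe time: 250/250 (binding)
coolant: 168/187 (slack 19)
mill time: 254/254 (binding)
inspection: 160/181 (slack 21)
By complementary slackness, a constraint with positive slack has shadow price 0 → coolant, inspection.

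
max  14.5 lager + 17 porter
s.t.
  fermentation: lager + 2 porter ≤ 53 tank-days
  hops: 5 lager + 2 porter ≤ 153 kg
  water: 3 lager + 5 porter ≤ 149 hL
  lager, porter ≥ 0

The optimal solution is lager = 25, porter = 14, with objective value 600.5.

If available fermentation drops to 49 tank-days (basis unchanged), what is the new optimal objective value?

572.5

At the optimum: fermentation uses 53 of 53 (binding); hops uses 153 of 153 (binding); water uses 145 of 149 (slack = 4).
Slack constraints have shadow price 0 (complementary slackness).
From A_Bᵀ y = c: 1·y_fermentation + 5·y_hops = 14.5; 2·y_fermentation + 2·y_hops = 17.
→ y_fermentation = 7 and y_hops = 1.5.
Δz = y_fermentation·Δb = 7 × (-4) = -28, so new z* = 600.5 − 28 = 572.5.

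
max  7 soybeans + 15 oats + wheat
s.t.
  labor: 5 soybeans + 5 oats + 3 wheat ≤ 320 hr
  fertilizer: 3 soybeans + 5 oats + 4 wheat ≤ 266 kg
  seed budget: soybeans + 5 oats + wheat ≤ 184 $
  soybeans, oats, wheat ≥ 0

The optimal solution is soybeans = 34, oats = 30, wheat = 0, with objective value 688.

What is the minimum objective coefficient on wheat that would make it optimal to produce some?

5

Binding: labor and seed budget. Non-binding: fertilizer (14 unused).
By complementary slackness, y = 0 for the non-binding constraint.
From A_Bᵀ y = c: 5·y_labor + 1·y_seed budget = 7; 5·y_labor + 5·y_seed budget = 15.
Solving: y_labor = 1, y_seed budget = 2.
wheat enters the basis when its profit ≥ yᵀa₃ = 1·3 + 2·1 = 5.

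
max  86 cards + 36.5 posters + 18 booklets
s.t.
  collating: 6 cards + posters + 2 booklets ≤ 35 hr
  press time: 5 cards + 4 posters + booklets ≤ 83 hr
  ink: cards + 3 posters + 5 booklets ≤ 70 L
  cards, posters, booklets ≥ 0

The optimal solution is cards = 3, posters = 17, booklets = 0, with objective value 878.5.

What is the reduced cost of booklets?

Check each constraint at x*: collating 35/35 (tight); press time 83/83 (tight); ink 54/70 (slack 16).
Slack constraints have shadow price 0 (complementary slackness).
Dual feasibility on the basic columns requires 6·y_collating + 5·y_press time = 86, 1·y_collating + 4·y_press time = 36.5.
→ y_collating = 8.5 and y_press time = 7.
Reduced cost of booklets: c₃ − yᵀa₃ = 18 − (8.5·2 + 7·1) = 18 − 24 = -6.

-6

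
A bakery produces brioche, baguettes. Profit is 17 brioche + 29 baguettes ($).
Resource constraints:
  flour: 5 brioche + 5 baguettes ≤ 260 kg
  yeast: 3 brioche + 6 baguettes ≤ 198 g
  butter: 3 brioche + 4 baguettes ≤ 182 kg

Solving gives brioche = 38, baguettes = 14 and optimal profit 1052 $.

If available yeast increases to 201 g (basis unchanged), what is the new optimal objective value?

Binding: flour and yeast. Non-binding: butter (12 unused).
By complementary slackness, y = 0 for the non-binding constraint.
From A_Bᵀ y = c: 5·y_flour + 3·y_yeast = 17; 5·y_flour + 6·y_yeast = 29.
This yields shadow prices y_flour = 1, y_yeast = 4.
Δz = y_yeast·Δb = 4 × (3) = 12, so new z* = 1052 + 12 = 1064.

1064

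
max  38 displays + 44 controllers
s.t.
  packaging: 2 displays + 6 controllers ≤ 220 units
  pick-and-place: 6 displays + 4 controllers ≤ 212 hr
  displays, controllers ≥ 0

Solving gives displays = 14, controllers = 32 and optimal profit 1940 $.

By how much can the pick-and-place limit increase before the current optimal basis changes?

448

Binding constraints: packaging, pick-and-place. The basis is B = [[2,6],[6,4]] with det -28.
Per unit increase in pick-and-place, x* moves by d = (0.2143, -0.0714).
The basis stays optimal until controllers reaches 0; allowable increase = 448 hr.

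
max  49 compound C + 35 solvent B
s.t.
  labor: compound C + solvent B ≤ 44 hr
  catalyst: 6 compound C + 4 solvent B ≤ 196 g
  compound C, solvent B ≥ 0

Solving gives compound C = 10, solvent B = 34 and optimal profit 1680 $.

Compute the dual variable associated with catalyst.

At the optimum: labor uses 44 of 44 (binding); catalyst uses 196 of 196 (binding).
Dual feasibility on the basic columns requires 1·y_labor + 6·y_catalyst = 49, 1·y_labor + 4·y_catalyst = 35.
→ y_labor = 7 and y_catalyst = 7.
Shadow price of catalyst = 7.

7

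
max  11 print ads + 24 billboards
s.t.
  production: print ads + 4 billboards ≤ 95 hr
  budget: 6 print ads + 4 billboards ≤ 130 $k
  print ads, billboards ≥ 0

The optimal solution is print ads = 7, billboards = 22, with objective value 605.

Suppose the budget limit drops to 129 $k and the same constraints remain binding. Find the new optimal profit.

604

At the optimum: production uses 95 of 95 (binding); budget uses 130 of 130 (binding).
From A_Bᵀ y = c: 1·y_production + 6·y_budget = 11; 4·y_production + 4·y_budget = 24.
This yields shadow prices y_production = 5, y_budget = 1.
Δz = y_budget·Δb = 1 × (-1) = -1, so new z* = 605 − 1 = 604.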